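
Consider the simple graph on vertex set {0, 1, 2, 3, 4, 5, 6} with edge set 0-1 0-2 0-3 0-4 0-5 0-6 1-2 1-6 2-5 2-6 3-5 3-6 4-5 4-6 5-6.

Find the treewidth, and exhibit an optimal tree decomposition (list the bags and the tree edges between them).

Treewidth 3.
Bags: B1 = {0, 1, 2, 6}  B2 = {0, 2, 5, 6}  B3 = {0, 3, 5, 6}  B4 = {0, 4, 5, 6}
Tree: B1–B2, B2–B3, B3–B4

The largest bag has 4 vertices, giving width 3; this decomposition certifies tw(G) ≤ 3. On the other hand G contains the 4-clique {0, 1, 2, 6}. A clique must lie in a single bag of any decomposition, so no decomposition can have width below 3. Hence tw(G) = 3 exactly.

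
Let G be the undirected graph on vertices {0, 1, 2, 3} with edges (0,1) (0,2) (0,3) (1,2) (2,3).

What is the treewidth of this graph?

A width-2 tree decomposition is:
Bags: B1 = {0, 2, 3}  B2 = {0, 1, 2}
Tree: B1–B2
The largest bag has 3 vertices, giving width 2; this decomposition certifies tw(G) ≤ 2. For the lower bound, the 3 vertices {0, 1, 2} are pairwise adjacent, and any tree decomposition puts a clique entirely inside one bag — forcing width ≥ 2. Therefore the treewidth is 2.

2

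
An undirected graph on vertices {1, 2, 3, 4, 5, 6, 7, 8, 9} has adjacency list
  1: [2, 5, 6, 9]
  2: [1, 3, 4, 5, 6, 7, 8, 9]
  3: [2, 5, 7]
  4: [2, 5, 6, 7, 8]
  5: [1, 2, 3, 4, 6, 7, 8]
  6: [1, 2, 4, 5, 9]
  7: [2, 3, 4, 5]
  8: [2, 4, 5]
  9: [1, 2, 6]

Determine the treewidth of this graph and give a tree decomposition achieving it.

Treewidth 3.
Bags: B1 = {2, 4, 5, 6}  B2 = {1, 2, 5, 6}  B3 = {2, 4, 5, 7}  B4 = {2, 3, 5, 7}  B5 = {2, 4, 5, 8}  B6 = {1, 2, 6, 9}
Tree: B1–B2, B1–B3, B3–B4, B3–B5, B2–B6

The largest bag has 4 vertices, giving width 3; this decomposition certifies tw(G) ≤ 3. For the lower bound, the 4 vertices {1, 2, 6, 9} are pairwise adjacent, and any tree decomposition puts a clique entirely inside one bag — forcing width ≥ 3. The upper and lower bounds meet at 3, so that is the treewidth.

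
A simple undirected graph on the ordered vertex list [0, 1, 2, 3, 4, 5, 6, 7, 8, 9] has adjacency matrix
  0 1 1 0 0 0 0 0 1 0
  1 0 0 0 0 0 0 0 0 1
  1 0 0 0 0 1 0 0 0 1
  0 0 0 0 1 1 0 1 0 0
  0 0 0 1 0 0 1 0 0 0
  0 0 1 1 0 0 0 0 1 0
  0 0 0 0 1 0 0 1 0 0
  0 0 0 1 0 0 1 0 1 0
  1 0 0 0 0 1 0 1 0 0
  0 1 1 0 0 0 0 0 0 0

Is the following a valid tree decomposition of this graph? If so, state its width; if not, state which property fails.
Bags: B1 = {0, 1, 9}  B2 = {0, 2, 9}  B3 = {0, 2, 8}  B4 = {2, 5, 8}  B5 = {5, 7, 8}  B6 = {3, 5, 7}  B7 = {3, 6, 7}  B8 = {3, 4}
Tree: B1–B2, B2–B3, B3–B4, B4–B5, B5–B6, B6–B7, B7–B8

No — edge (6,4) lies in no bag.

A tree decomposition must satisfy three properties: every vertex lies in some bag; for every edge, both endpoints lie together in some bag; and for every vertex, the bags containing it form a connected subtree. Here edge (6,4) lies in no bag, so the decomposition is invalid.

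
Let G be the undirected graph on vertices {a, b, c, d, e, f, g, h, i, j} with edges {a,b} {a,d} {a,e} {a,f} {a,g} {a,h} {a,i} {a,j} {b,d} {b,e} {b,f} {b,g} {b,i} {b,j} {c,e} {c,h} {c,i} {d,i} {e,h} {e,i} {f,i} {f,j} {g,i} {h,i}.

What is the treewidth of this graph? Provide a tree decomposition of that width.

Treewidth 3.
Bags: B1 = {a, b, e, i}  B2 = {a, b, g, i}  B3 = {a, e, h, i}  B4 = {a, b, f, i}  B5 = {a, b, f, j}  B6 = {c, e, h, i}  B7 = {a, b, d, i}
Tree: B1–B2, B1–B3, B1–B4, B4–B5, B3–B6, B1–B7

Each bag holds 4 vertices, so the decomposition has width 3, which upper-bounds the treewidth. On the other hand G contains the 4-clique {a, b, f, j}. A clique must lie in a single bag of any decomposition, so no decomposition can have width below 3. Hence tw(G) = 3 exactly.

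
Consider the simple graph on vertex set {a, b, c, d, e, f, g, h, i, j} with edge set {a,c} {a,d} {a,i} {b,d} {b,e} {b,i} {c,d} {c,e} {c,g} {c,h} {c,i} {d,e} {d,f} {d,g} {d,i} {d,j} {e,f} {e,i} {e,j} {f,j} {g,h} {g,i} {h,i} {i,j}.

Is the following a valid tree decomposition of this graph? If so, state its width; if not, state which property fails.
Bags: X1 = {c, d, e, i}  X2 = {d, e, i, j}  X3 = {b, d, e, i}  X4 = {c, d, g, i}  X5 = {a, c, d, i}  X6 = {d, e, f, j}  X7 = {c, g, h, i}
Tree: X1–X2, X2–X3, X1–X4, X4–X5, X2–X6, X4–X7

Yes; width 3.

Vertex coverage: the bags together contain {a, b, c, d, e, f, g, h, i, j}, the full vertex set. Edge coverage: each edge of G has both endpoints in at least one bag. Running intersection: for every vertex, the bags containing it form a connected subtree. All three properties hold, so this is a valid tree decomposition of width max|bag| − 1 = 3, and hence tw(G) ≤ 3.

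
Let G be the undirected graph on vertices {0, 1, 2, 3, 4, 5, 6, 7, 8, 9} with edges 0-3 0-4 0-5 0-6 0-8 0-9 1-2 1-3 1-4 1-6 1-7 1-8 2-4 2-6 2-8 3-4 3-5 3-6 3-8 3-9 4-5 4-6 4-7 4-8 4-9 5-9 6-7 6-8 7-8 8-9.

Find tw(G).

A width-4 tree decomposition is:
Bags: B1 = {1, 3, 4, 6, 8}  B2 = {0, 3, 4, 6, 8}  B3 = {0, 3, 4, 8, 9}  B4 = {1, 2, 4, 6, 8}  B5 = {0, 3, 4, 5, 9}  B6 = {1, 4, 6, 7, 8}
Tree: B1–B2, B2–B3, B1–B4, B3–B5, B4–B6
Each bag holds 5 vertices, so the decomposition has width 4, which upper-bounds the treewidth. Conversely, {0, 3, 4, 8, 9} is a clique of size 5, and the vertices of any clique must share a bag in every tree decomposition; so some bag has ≥ 5 vertices and tw(G) ≥ 4. The upper and lower bounds meet at 4, so that is the treewidth.

4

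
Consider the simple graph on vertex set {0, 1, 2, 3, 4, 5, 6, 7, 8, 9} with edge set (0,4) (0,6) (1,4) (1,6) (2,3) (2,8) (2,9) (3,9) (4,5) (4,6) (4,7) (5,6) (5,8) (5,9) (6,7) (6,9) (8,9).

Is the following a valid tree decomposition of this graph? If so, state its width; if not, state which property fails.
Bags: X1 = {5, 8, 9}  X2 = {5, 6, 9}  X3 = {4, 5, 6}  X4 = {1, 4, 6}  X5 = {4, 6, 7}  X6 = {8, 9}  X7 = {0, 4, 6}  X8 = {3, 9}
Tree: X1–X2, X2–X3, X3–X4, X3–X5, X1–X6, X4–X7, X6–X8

No — vertex 2 appears in no bag.

A tree decomposition must satisfy three properties: every vertex lies in some bag; for every edge, both endpoints lie together in some bag; and for every vertex, the bags containing it form a connected subtree. Here vertex 2 appears in no bag, so the decomposition is invalid.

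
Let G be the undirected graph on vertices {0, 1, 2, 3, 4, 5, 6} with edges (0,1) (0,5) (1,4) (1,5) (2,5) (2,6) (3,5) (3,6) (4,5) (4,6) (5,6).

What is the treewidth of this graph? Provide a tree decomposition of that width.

Treewidth 2.
Bags: B1 = {4, 5, 6}  B2 = {3, 5, 6}  B3 = {1, 4, 5}  B4 = {0, 1, 5}  B5 = {2, 5, 6}
Tree: B1–B2, B1–B3, B3–B4, B2–B5

The largest bag has 3 vertices, giving width 2; this decomposition certifies tw(G) ≤ 2. On the other hand G contains the 3-clique {0, 1, 5}. A clique must lie in a single bag of any decomposition, so no decomposition can have width below 2. Combining the bounds, tw(G) = 2.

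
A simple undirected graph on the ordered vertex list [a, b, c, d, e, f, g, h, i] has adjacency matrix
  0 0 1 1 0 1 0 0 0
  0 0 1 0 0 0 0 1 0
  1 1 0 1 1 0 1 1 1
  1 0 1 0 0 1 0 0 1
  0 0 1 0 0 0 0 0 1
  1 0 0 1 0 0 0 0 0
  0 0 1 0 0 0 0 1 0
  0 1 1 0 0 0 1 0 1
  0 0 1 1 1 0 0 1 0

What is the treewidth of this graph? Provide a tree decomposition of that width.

Treewidth 2.
One optimal decomposition is:
Bags: B1 = {c, h, i}  B2 = {c, d, i}  B3 = {a, c, d}  B4 = {b, c, h}  B5 = {c, e, i}  B6 = {c, g, h}  B7 = {a, d, f}
Tree: B1–B2, B2–B3, B1–B4, B2–B5, B4–B6, B3–B7

The largest bag has 3 vertices, giving width 2; this decomposition certifies tw(G) ≤ 2. On the other hand G contains the 3-clique {a, c, d}. A clique must lie in a single bag of any decomposition, so no decomposition can have width below 2. Hence tw(G) = 2 exactly.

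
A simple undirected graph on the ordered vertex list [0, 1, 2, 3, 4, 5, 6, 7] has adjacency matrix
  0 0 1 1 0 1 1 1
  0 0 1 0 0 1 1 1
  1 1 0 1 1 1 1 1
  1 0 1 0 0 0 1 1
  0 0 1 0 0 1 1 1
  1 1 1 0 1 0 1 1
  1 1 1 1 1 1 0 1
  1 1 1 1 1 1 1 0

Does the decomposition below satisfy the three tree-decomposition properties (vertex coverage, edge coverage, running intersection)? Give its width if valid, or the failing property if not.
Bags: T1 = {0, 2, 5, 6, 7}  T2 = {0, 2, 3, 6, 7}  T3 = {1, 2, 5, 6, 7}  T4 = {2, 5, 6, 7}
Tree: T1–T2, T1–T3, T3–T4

No — vertex 4 appears in no bag.

A tree decomposition must satisfy three properties: every vertex lies in some bag; for every edge, both endpoints lie together in some bag; and for every vertex, the bags containing it form a connected subtree. Here vertex 4 appears in no bag, so the decomposition is invalid.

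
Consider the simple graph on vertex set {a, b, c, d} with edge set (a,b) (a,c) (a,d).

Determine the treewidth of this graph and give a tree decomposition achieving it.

Each bag holds 2 vertices, so the decomposition has width 1, which upper-bounds the treewidth. G has an edge, so its treewidth is at least 1. Hence tw(G) = 1 exactly.

Treewidth 1.
One such decomposition:
Bags: B1 = {a, c}  B2 = {a, b}  B3 = {a, d}
Tree: B1–B2, B2–B3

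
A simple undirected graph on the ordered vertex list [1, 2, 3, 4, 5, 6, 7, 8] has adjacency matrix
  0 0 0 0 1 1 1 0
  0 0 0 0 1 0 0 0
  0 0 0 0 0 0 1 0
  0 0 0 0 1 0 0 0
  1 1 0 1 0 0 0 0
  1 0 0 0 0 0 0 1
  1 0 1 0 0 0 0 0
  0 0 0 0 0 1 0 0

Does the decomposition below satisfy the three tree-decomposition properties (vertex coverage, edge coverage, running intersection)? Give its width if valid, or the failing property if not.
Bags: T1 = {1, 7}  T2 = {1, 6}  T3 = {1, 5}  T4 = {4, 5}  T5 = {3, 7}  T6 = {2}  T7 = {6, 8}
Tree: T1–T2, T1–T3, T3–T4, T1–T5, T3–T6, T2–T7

No — edge (5,2) lies in no bag.

A tree decomposition must satisfy three properties: every vertex lies in some bag; for every edge, both endpoints lie together in some bag; and for every vertex, the bags containing it form a connected subtree. Here edge (5,2) lies in no bag, so the decomposition is invalid.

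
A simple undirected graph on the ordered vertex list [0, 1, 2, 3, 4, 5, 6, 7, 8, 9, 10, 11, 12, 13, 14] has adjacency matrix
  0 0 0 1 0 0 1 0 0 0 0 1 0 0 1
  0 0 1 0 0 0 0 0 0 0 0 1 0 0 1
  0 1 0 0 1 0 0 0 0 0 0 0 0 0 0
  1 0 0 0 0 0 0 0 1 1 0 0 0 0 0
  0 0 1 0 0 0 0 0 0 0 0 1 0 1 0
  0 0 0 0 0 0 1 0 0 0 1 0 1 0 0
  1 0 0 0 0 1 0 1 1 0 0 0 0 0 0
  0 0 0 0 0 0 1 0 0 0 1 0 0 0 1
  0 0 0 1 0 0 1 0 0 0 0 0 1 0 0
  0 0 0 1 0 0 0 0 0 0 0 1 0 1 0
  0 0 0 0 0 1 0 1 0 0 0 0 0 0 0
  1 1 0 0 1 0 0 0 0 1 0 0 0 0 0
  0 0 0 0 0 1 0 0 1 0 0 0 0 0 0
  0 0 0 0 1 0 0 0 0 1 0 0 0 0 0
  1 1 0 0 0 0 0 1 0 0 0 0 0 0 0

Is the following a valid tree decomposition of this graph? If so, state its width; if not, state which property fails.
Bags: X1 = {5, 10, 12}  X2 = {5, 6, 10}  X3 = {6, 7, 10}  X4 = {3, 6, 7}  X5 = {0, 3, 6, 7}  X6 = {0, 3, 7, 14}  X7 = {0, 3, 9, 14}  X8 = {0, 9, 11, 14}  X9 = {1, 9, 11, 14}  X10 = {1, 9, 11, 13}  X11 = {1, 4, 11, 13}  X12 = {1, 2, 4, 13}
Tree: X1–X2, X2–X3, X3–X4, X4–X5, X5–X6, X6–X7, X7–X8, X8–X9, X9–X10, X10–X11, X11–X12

No — vertex 8 appears in no bag.

A tree decomposition must satisfy three properties: every vertex lies in some bag; for every edge, both endpoints lie together in some bag; and for every vertex, the bags containing it form a connected subtree. Here vertex 8 appears in no bag, so the decomposition is invalid.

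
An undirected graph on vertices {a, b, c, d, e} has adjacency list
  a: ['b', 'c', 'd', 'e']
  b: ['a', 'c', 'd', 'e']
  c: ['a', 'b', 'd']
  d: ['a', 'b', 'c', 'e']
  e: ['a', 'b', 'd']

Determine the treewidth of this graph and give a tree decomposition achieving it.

The largest bag has 4 vertices, giving width 3; this decomposition certifies tw(G) ≤ 3. Conversely, {a, b, d, e} is a clique of size 4, and the vertices of any clique must share a bag in every tree decomposition; so some bag has ≥ 4 vertices and tw(G) ≥ 3. Therefore the treewidth is 3.

Treewidth 3.
Bags: B1 = {a, b, d, e}  B2 = {a, b, c, d}
Tree: B1–B2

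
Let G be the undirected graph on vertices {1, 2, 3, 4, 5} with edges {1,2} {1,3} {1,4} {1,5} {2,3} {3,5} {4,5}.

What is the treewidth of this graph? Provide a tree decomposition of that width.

Every bag has size at most 3, so the width is 3 − 1 = 2 and tw(G) ≤ 2. For the lower bound, the 3 vertices {1, 2, 3} are pairwise adjacent, and any tree decomposition puts a clique entirely inside one bag — forcing width ≥ 2. Therefore the treewidth is 2.

Treewidth 2.
Bags: B1 = {1, 3, 5}  B2 = {1, 4, 5}  B3 = {1, 2, 3}
Tree: B1–B2, B1–B3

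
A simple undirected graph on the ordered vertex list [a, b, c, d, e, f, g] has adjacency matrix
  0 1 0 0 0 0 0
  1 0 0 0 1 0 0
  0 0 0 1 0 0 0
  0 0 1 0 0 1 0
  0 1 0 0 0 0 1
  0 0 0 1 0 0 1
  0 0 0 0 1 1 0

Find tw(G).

A width-1 tree decomposition is:
Bags: B1 = {a, b}  B2 = {b, e}  B3 = {e, g}  B4 = {f, g}  B5 = {d, f}  B6 = {c, d}
Tree: B1–B2, B2–B3, B3–B4, B4–B5, B5–B6
Every bag has size at most 2, so the width is 2 − 1 = 1 and tw(G) ≤ 1. Since G has at least one edge (e.g. a–b), it is not an edgeless graph, so tw(G) ≥ 1. The upper and lower bounds meet at 1, so that is the treewidth.

1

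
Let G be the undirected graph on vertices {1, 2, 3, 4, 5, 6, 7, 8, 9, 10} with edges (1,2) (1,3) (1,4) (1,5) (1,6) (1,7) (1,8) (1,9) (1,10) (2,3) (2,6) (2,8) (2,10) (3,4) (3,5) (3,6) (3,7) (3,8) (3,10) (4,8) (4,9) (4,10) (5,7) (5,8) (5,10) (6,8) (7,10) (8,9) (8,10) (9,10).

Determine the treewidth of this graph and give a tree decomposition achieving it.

The largest bag has 5 vertices, giving width 4; this decomposition certifies tw(G) ≤ 4. Conversely, {1, 4, 8, 9, 10} is a clique of size 5, and the vertices of any clique must share a bag in every tree decomposition; so some bag has ≥ 5 vertices and tw(G) ≥ 4. Combining the bounds, tw(G) = 4.

Treewidth 4.
Bags: B1 = {1, 2, 3, 6, 8}  B2 = {1, 2, 3, 8, 10}  B3 = {1, 3, 4, 8, 10}  B4 = {1, 3, 5, 8, 10}  B5 = {1, 3, 5, 7, 10}  B6 = {1, 4, 8, 9, 10}
Tree: B1–B2, B2–B3, B3–B4, B4–B5, B3–B6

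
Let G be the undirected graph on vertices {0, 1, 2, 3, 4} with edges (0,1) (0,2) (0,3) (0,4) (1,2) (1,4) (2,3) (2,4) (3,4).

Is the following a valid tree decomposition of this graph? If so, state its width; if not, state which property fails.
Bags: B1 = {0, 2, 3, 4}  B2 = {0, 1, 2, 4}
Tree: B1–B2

Yes; width 3.

Vertex coverage: the bags together contain {0, 1, 2, 3, 4}, the full vertex set. Edge coverage: each edge of G has both endpoints in at least one bag. Running intersection: for every vertex, the bags containing it form a connected subtree. All three properties hold, so this is a valid tree decomposition of width max|bag| − 1 = 3, and hence tw(G) ≤ 3.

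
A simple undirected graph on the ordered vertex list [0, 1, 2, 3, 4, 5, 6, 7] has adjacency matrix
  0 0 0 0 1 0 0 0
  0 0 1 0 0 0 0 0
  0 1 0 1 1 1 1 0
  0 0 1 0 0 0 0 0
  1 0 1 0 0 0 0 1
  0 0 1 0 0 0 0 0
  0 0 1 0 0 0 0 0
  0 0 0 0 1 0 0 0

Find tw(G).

A width-1 tree decomposition is:
Bags: B1 = {2, 3}  B2 = {2, 4}  B3 = {2, 5}  B4 = {1, 2}  B5 = {0, 4}  B6 = {2, 6}  B7 = {4, 7}
Tree: B1–B2, B1–B3, B2–B4, B2–B5, B2–B6, B2–B7
Every bag has size at most 2, so the width is 2 − 1 = 1 and tw(G) ≤ 1. G has an edge, so its treewidth is at least 1. Combining the bounds, tw(G) = 1.

1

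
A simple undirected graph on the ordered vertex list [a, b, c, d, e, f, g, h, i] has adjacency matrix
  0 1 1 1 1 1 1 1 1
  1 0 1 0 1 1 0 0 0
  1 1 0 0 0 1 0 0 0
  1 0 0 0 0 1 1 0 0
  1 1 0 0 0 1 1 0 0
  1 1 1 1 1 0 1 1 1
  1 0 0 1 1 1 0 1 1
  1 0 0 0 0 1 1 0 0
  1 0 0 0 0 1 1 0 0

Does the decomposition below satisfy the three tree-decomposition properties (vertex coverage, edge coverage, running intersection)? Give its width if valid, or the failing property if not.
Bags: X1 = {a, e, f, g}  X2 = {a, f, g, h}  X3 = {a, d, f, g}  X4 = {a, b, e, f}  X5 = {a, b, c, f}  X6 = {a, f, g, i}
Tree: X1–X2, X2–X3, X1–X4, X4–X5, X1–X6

Yes; width 3.

Vertex coverage: the bags together contain {a, b, c, d, e, f, g, h, i}, the full vertex set. Edge coverage: each edge of G has both endpoints in at least one bag. Running intersection: for every vertex, the bags containing it form a connected subtree. All three properties hold, so this is a valid tree decomposition of width max|bag| − 1 = 3, and hence tw(G) ≤ 3.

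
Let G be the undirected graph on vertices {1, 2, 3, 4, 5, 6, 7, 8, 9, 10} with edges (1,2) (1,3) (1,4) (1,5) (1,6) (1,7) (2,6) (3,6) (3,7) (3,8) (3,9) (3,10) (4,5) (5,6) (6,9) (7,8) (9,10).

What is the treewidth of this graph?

A width-2 tree decomposition is:
Bags: B1 = {1, 3, 6}  B2 = {3, 6, 9}  B3 = {3, 9, 10}  B4 = {1, 5, 6}  B5 = {1, 3, 7}  B6 = {1, 4, 5}  B7 = {1, 2, 6}  B8 = {3, 7, 8}
Tree: B1–B2, B2–B3, B1–B4, B1–B5, B4–B6, B4–B7, B5–B8
The largest bag has 3 vertices, giving width 2; this decomposition certifies tw(G) ≤ 2. Conversely, {3, 7, 8} is a clique of size 3, and the vertices of any clique must share a bag in every tree decomposition; so some bag has ≥ 3 vertices and tw(G) ≥ 2. The upper and lower bounds meet at 2, so that is the treewidth.

2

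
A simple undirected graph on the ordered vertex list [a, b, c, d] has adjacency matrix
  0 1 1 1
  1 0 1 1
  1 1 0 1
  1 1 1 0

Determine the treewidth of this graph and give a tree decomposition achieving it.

Treewidth 3.
One such decomposition:
Bags: B1 = {a, b, c, d}
Tree: (single bag)

A single bag containing all 4 vertices is trivially a valid decomposition of width 3. Conversely, {a, b, c, d} is a clique of size 4, and the vertices of any clique must share a bag in every tree decomposition; so some bag has ≥ 4 vertices and tw(G) ≥ 3. The upper and lower bounds meet at 3, so that is the treewidth.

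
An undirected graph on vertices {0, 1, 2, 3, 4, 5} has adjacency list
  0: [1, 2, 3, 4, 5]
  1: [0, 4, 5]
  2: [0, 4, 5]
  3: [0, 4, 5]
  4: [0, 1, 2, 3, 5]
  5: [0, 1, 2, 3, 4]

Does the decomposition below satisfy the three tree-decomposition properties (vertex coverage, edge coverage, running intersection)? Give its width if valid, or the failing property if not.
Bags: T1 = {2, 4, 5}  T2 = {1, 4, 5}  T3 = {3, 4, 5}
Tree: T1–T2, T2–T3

A tree decomposition must satisfy three properties: every vertex lies in some bag; for every edge, both endpoints lie together in some bag; and for every vertex, the bags containing it form a connected subtree. Here vertex 0 appears in no bag, so the decomposition is invalid.

No — vertex 0 appears in no bag.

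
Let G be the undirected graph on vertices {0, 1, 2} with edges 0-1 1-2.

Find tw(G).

1

A width-1 tree decomposition is:
Bags: B1 = {1, 2}  B2 = {0, 1}
Tree: B1–B2
Each bag holds 2 vertices, so the decomposition has width 1, which upper-bounds the treewidth. Since G has at least one edge (e.g. 1–2), it is not an edgeless graph, so tw(G) ≥ 1. The upper and lower bounds meet at 1, so that is the treewidth.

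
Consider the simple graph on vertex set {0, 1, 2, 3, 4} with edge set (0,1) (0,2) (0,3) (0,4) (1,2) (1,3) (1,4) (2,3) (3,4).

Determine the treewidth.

A width-3 tree decomposition is:
Bags: B1 = {0, 1, 3, 4}  B2 = {0, 1, 2, 3}
Tree: B1–B2
The largest bag has 4 vertices, giving width 3; this decomposition certifies tw(G) ≤ 3. For the lower bound, the 4 vertices {0, 1, 2, 3} are pairwise adjacent, and any tree decomposition puts a clique entirely inside one bag — forcing width ≥ 3. The upper and lower bounds meet at 3, so that is the treewidth.

3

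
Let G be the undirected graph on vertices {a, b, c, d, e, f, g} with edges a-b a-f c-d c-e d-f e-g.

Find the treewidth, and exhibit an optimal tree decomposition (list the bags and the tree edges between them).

The largest bag has 2 vertices, giving width 1; this decomposition certifies tw(G) ≤ 1. Any graph with an edge has treewidth ≥ 1, and G has the edge g–e. The upper and lower bounds meet at 1, so that is the treewidth.

Treewidth 1.
Bags: B1 = {e, g}  B2 = {c, e}  B3 = {c, d}  B4 = {d, f}  B5 = {a, f}  B6 = {a, b}
Tree: B1–B2, B2–B3, B3–B4, B4–B5, B5–B6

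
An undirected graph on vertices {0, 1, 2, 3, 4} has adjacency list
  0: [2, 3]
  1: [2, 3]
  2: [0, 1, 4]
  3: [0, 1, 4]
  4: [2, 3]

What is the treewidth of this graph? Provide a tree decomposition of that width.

Treewidth 2.
One such decomposition:
Bags: B1 = {1, 2, 3}  B2 = {2, 3, 4}  B3 = {0, 2, 3}
Tree: B1–B2, B2–B3

The largest bag has 3 vertices, giving width 2; this decomposition certifies tw(G) ≤ 2. For the lower bound, G contains the cycle 1–3–4–2–1, so G is not a forest; only forests have treewidth ≤ 1, hence tw(G) ≥ 2. Hence tw(G) = 2 exactly.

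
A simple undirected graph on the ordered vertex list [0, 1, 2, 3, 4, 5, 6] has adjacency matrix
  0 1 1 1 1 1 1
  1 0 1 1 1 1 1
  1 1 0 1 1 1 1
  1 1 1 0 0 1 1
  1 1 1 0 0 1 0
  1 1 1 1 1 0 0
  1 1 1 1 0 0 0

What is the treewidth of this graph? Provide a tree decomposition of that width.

Every bag has size at most 5, so the width is 5 − 1 = 4 and tw(G) ≤ 4. For the lower bound, the 5 vertices {0, 1, 2, 3, 5} are pairwise adjacent, and any tree decomposition puts a clique entirely inside one bag — forcing width ≥ 4. Therefore the treewidth is 4.

Treewidth 4.
Bags: B1 = {0, 1, 2, 4, 5}  B2 = {0, 1, 2, 3, 5}  B3 = {0, 1, 2, 3, 6}
Tree: B1–B2, B2–B3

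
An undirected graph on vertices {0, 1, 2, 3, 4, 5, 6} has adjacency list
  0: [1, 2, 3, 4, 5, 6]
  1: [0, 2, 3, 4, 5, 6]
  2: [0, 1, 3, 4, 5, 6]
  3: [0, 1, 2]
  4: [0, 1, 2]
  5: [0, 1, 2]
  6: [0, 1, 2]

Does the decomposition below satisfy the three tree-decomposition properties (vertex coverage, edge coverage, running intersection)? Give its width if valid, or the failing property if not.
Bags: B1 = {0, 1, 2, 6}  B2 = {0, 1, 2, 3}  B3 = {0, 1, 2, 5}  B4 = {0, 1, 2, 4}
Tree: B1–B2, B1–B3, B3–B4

Every vertex of G appears in some bag (union = {0, 1, 2, 3, 4, 5, 6}); every edge is covered by a bag; and for each vertex v the set of bags containing v is connected in the bag tree. The decomposition is therefore valid. The largest bag has 4 vertices, so the width is 3.

Yes; width 3.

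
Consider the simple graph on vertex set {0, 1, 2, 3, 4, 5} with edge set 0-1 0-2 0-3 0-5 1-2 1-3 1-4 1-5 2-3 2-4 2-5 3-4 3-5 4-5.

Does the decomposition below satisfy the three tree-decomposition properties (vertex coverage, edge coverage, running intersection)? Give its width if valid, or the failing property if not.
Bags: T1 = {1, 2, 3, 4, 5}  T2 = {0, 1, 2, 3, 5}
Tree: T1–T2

Yes; width 4.

Every vertex of G appears in some bag (union = {0, 1, 2, 3, 4, 5}); every edge is covered by a bag; and for each vertex v the set of bags containing v is connected in the bag tree. The decomposition is therefore valid. The largest bag has 5 vertices, so the width is 4.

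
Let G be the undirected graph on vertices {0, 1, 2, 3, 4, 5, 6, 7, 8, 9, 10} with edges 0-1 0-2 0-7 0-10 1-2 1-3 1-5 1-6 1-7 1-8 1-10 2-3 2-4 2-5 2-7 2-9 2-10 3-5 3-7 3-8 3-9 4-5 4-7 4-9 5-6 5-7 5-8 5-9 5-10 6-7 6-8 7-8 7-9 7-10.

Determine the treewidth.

A width-4 tree decomposition is:
Bags: B1 = {1, 3, 5, 7, 8}  B2 = {1, 2, 3, 5, 7}  B3 = {2, 3, 5, 7, 9}  B4 = {1, 2, 5, 7, 10}  B5 = {0, 1, 2, 7, 10}  B6 = {2, 4, 5, 7, 9}  B7 = {1, 5, 6, 7, 8}
Tree: B1–B2, B2–B3, B2–B4, B4–B5, B3–B6, B1–B7
The largest bag has 5 vertices, giving width 4; this decomposition certifies tw(G) ≤ 4. On the other hand G contains the 5-clique {0, 1, 2, 7, 10}. A clique must lie in a single bag of any decomposition, so no decomposition can have width below 4. The upper and lower bounds meet at 4, so that is the treewidth.

4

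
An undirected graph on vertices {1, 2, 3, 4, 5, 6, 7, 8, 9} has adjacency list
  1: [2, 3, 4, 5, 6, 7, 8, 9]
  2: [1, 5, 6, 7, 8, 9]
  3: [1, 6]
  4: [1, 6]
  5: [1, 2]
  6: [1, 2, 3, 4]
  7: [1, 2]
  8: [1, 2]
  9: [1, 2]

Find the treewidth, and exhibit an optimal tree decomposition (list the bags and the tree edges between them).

The largest bag has 3 vertices, giving width 2; this decomposition certifies tw(G) ≤ 2. Conversely, {1, 2, 5} is a clique of size 3, and the vertices of any clique must share a bag in every tree decomposition; so some bag has ≥ 3 vertices and tw(G) ≥ 2. Combining the bounds, tw(G) = 2.

Treewidth 2.
One optimal decomposition is:
Bags: B1 = {1, 2, 7}  B2 = {1, 2, 5}  B3 = {1, 2, 6}  B4 = {1, 2, 9}  B5 = {1, 4, 6}  B6 = {1, 3, 6}  B7 = {1, 2, 8}
Tree: B1–B2, B1–B3, B2–B4, B3–B5, B5–B6, B2–B7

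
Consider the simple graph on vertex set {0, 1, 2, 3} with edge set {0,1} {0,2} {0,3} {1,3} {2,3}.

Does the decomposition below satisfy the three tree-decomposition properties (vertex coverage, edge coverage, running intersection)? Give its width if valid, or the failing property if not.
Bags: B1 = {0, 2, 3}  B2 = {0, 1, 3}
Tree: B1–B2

Every vertex of G appears in some bag (union = {0, 1, 2, 3}); every edge is covered by a bag; and for each vertex v the set of bags containing v is connected in the bag tree. The decomposition is therefore valid. The largest bag has 3 vertices, so the width is 2.

Yes; width 2.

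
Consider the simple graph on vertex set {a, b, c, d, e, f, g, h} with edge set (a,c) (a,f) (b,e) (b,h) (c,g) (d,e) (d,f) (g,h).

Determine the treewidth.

A width-2 tree decomposition is:
Bags: B1 = {b, e, h}  B2 = {e, g, h}  B3 = {c, e, g}  B4 = {a, c, e}  B5 = {a, e, f}  B6 = {d, e, f}
Tree: B1–B2, B2–B3, B3–B4, B4–B5, B5–B6
Every bag has size at most 3, so the width is 3 − 1 = 2 and tw(G) ≤ 2. The edges e–b–h–g–c–a–f–d–e form a cycle, so G is not a tree and its treewidth is at least 2. Combining the bounds, tw(G) = 2.

2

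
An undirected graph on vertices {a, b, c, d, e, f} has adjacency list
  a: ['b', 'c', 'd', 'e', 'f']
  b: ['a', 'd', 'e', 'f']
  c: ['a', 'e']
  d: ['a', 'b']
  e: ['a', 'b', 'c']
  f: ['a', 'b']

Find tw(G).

2

A width-2 tree decomposition is:
Bags: B1 = {a, b, d}  B2 = {a, b, f}  B3 = {a, b, e}  B4 = {a, c, e}
Tree: B1–B2, B2–B3, B3–B4
Each bag holds 3 vertices, so the decomposition has width 2, which upper-bounds the treewidth. Conversely, {a, c, e} is a clique of size 3, and the vertices of any clique must share a bag in every tree decomposition; so some bag has ≥ 3 vertices and tw(G) ≥ 2. The upper and lower bounds meet at 2, so that is the treewidth.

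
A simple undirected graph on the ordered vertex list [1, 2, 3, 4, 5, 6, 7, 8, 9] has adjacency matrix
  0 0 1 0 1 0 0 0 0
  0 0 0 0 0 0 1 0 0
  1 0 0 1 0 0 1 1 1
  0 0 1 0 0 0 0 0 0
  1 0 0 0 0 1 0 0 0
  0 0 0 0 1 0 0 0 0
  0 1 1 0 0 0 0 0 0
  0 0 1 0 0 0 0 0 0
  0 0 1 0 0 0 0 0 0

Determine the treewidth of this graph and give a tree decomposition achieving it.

Treewidth 1.
Bags: B1 = {3, 8}  B2 = {3, 4}  B3 = {1, 3}  B4 = {1, 5}  B5 = {5, 6}  B6 = {3, 7}  B7 = {3, 9}  B8 = {2, 7}
Tree: B1–B2, B1–B3, B3–B4, B4–B5, B1–B6, B1–B7, B6–B8

Every bag has size at most 2, so the width is 2 − 1 = 1 and tw(G) ≤ 1. Since G has at least one edge (e.g. 3–8), it is not an edgeless graph, so tw(G) ≥ 1. Combining the bounds, tw(G) = 1.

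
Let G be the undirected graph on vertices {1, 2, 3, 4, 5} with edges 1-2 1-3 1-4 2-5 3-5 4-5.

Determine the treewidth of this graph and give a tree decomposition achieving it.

Each bag holds 3 vertices, so the decomposition has width 2, which upper-bounds the treewidth. The edges 5–3–1–4–5 form a cycle, so G is not a tree and its treewidth is at least 2. Therefore the treewidth is 2.

Treewidth 2.
One such decomposition:
Bags: B1 = {1, 3, 5}  B2 = {1, 4, 5}  B3 = {1, 2, 5}
Tree: B1–B2, B2–B3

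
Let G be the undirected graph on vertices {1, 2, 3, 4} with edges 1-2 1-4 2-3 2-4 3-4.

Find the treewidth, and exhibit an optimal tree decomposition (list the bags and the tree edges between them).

Treewidth 2.
One such decomposition:
Bags: B1 = {2, 3, 4}  B2 = {1, 2, 4}
Tree: B1–B2

The largest bag has 3 vertices, giving width 2; this decomposition certifies tw(G) ≤ 2. For the lower bound, the 3 vertices {1, 2, 4} are pairwise adjacent, and any tree decomposition puts a clique entirely inside one bag — forcing width ≥ 2. The upper and lower bounds meet at 2, so that is the treewidth.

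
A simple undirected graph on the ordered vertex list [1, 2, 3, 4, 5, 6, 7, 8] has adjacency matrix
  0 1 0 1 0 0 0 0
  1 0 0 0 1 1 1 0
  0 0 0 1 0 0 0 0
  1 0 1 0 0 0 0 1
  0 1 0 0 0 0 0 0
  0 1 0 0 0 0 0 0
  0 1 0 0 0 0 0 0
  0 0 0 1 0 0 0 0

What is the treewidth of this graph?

1

A width-1 tree decomposition is:
Bags: B1 = {1, 2}  B2 = {1, 4}  B3 = {3, 4}  B4 = {2, 5}  B5 = {4, 8}  B6 = {2, 7}  B7 = {2, 6}
Tree: B1–B2, B2–B3, B1–B4, B3–B5, B1–B6, B1–B7
The largest bag has 2 vertices, giving width 1; this decomposition certifies tw(G) ≤ 1. Any graph with an edge has treewidth ≥ 1, and G has the edge 1–2. The upper and lower bounds meet at 1, so that is the treewidth.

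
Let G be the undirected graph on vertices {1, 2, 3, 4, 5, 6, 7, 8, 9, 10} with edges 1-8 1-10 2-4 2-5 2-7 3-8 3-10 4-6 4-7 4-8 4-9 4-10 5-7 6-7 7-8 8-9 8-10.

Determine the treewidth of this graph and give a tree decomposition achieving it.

Treewidth 2.
Bags: B1 = {4, 8, 10}  B2 = {4, 8, 9}  B3 = {4, 7, 8}  B4 = {3, 8, 10}  B5 = {1, 8, 10}  B6 = {2, 4, 7}  B7 = {4, 6, 7}  B8 = {2, 5, 7}
Tree: B1–B2, B1–B3, B1–B4, B1–B5, B3–B6, B3–B7, B6–B8

The largest bag has 3 vertices, giving width 2; this decomposition certifies tw(G) ≤ 2. On the other hand G contains the 3-clique {1, 8, 10}. A clique must lie in a single bag of any decomposition, so no decomposition can have width below 2. Hence tw(G) = 2 exactly.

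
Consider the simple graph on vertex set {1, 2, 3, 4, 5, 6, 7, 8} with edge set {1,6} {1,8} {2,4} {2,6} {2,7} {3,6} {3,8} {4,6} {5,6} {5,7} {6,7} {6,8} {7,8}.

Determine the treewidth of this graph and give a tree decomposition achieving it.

Treewidth 2.
One optimal decomposition is:
Bags: B1 = {2, 6, 7}  B2 = {6, 7, 8}  B3 = {1, 6, 8}  B4 = {3, 6, 8}  B5 = {2, 4, 6}  B6 = {5, 6, 7}
Tree: B1–B2, B2–B3, B3–B4, B1–B5, B1–B6

The largest bag has 3 vertices, giving width 2; this decomposition certifies tw(G) ≤ 2. For the lower bound, the 3 vertices {1, 6, 8} are pairwise adjacent, and any tree decomposition puts a clique entirely inside one bag — forcing width ≥ 2. Hence tw(G) = 2 exactly.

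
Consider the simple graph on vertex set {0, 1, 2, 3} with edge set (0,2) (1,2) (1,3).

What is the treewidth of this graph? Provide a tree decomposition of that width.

Each bag holds 2 vertices, so the decomposition has width 1, which upper-bounds the treewidth. G has an edge, so its treewidth is at least 1. Hence tw(G) = 1 exactly.

Treewidth 1.
Bags: B1 = {0, 2}  B2 = {1, 2}  B3 = {1, 3}
Tree: B1–B2, B2–B3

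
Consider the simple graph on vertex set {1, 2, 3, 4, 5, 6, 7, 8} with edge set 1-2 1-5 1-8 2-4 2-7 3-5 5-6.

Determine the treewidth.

A width-1 tree decomposition is:
Bags: B1 = {3, 5}  B2 = {1, 5}  B3 = {1, 2}  B4 = {2, 4}  B5 = {1, 8}  B6 = {5, 6}  B7 = {2, 7}
Tree: B1–B2, B2–B3, B3–B4, B3–B5, B2–B6, B3–B7
Every bag has size at most 2, so the width is 2 − 1 = 1 and tw(G) ≤ 1. Since G has at least one edge (e.g. 5–3), it is not an edgeless graph, so tw(G) ≥ 1. Therefore the treewidth is 1.

1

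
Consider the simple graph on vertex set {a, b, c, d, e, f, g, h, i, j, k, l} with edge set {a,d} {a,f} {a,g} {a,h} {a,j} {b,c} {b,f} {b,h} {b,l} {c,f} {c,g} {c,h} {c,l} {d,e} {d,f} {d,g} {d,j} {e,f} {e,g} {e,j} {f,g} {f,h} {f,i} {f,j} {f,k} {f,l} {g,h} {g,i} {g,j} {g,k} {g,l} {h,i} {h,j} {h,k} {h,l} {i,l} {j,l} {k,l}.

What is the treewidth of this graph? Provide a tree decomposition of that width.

Every bag has size at most 5, so the width is 5 − 1 = 4 and tw(G) ≤ 4. On the other hand G contains the 5-clique {d, e, f, g, j}. A clique must lie in a single bag of any decomposition, so no decomposition can have width below 4. The upper and lower bounds meet at 4, so that is the treewidth.

Treewidth 4.
Bags: B1 = {f, g, h, j, l}  B2 = {f, g, h, i, l}  B3 = {f, g, h, k, l}  B4 = {c, f, g, h, l}  B5 = {a, f, g, h, j}  B6 = {a, d, f, g, j}  B7 = {d, e, f, g, j}  B8 = {b, c, f, h, l}
Tree: B1–B2, B2–B3, B1–B4, B1–B5, B5–B6, B6–B7, B4–B8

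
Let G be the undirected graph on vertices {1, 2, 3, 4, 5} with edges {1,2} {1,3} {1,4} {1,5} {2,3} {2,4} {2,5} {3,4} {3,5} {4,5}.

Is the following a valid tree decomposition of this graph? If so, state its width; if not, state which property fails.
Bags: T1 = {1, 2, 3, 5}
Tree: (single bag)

No — vertex 4 appears in no bag.

A tree decomposition must satisfy three properties: every vertex lies in some bag; for every edge, both endpoints lie together in some bag; and for every vertex, the bags containing it form a connected subtree. Here vertex 4 appears in no bag, so the decomposition is invalid.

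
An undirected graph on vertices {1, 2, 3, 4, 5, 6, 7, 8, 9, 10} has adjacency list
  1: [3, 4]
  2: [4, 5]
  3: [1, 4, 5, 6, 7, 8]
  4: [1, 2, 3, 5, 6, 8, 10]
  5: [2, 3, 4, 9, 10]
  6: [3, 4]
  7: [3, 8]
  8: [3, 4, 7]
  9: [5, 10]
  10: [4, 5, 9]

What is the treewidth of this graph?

A width-2 tree decomposition is:
Bags: B1 = {3, 4, 5}  B2 = {3, 4, 8}  B3 = {1, 3, 4}  B4 = {3, 4, 6}  B5 = {2, 4, 5}  B6 = {4, 5, 10}  B7 = {3, 7, 8}  B8 = {5, 9, 10}
Tree: B1–B2, B2–B3, B1–B4, B1–B5, B5–B6, B2–B7, B6–B8
The largest bag has 3 vertices, giving width 2; this decomposition certifies tw(G) ≤ 2. On the other hand G contains the 3-clique {5, 9, 10}. A clique must lie in a single bag of any decomposition, so no decomposition can have width below 2. Hence tw(G) = 2 exactly.

2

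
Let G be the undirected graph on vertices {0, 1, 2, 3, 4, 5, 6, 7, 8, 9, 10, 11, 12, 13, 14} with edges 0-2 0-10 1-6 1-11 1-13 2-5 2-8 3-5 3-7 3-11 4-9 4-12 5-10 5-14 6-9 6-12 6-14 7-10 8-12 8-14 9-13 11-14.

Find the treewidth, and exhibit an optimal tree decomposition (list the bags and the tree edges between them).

Treewidth 3.
Bags: B1 = {0, 3, 7, 10}  B2 = {0, 3, 5, 10}  B3 = {0, 2, 3, 5}  B4 = {2, 3, 5, 11}  B5 = {2, 5, 11, 14}  B6 = {2, 8, 11, 14}  B7 = {1, 8, 11, 14}  B8 = {1, 6, 8, 14}  B9 = {1, 6, 8, 12}  B10 = {1, 6, 12, 13}  B11 = {6, 9, 12, 13}  B12 = {4, 9, 12, 13}
Tree: B1–B2, B2–B3, B3–B4, B4–B5, B5–B6, B6–B7, B7–B8, B8–B9, B9–B10, B10–B11, B11–B12

Every bag has size at most 4, so the width is 4 − 1 = 3 and tw(G) ≤ 3. For the lower bound: the 4 vertex sets {0,7,10}, {3}, {5}, {2,8,11,14} are disjoint, each induces a connected subgraph, and every pair is joined by at least one edge of G. Contracting each set to a single vertex therefore yields K_{4} as a minor, and since treewidth is minor-monotone, tw(G) ≥ tw(K_{4}) = 3. Combining the bounds, tw(G) = 3.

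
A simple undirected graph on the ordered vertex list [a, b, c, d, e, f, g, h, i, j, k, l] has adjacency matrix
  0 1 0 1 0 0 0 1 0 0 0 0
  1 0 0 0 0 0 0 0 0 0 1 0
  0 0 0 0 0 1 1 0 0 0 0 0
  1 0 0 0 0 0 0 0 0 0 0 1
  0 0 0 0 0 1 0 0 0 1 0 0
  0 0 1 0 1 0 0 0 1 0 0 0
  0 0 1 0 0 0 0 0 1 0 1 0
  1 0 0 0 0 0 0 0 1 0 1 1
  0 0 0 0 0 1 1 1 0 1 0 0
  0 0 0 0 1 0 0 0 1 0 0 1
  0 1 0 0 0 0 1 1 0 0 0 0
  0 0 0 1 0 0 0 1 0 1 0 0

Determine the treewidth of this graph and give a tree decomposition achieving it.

Treewidth 3.
One such decomposition:
Bags: B1 = {a, b, d, l}  B2 = {a, b, h, l}  B3 = {b, h, k, l}  B4 = {h, j, k, l}  B5 = {h, i, j, k}  B6 = {g, i, j, k}  B7 = {e, g, i, j}  B8 = {e, f, g, i}  B9 = {c, e, f, g}
Tree: B1–B2, B2–B3, B3–B4, B4–B5, B5–B6, B6–B7, B7–B8, B8–B9

The largest bag has 4 vertices, giving width 3; this decomposition certifies tw(G) ≤ 3. For the lower bound: the 4 vertex sets {a,b,d}, {l}, {h}, {g,i,j,k} are disjoint, each induces a connected subgraph, and every pair is joined by at least one edge of G. Contracting each set to a single vertex therefore yields K_{4} as a minor, and since treewidth is minor-monotone, tw(G) ≥ tw(K_{4}) = 3. Hence tw(G) = 3 exactly.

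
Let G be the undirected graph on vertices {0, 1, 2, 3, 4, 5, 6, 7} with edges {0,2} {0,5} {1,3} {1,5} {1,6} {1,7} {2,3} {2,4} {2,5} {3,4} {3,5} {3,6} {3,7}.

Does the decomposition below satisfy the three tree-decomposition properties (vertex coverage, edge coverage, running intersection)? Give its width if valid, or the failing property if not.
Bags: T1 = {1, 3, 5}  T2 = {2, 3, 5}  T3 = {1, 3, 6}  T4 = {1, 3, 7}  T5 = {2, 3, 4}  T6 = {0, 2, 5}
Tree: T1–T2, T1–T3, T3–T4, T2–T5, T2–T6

Every vertex of G appears in some bag (union = {0, 1, 2, 3, 4, 5, 6, 7}); every edge is covered by a bag; and for each vertex v the set of bags containing v is connected in the bag tree. The decomposition is therefore valid. The largest bag has 3 vertices, so the width is 2.

Yes; width 2.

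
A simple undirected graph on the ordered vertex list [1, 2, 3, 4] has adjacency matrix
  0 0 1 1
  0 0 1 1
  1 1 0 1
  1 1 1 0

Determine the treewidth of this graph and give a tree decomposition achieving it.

Treewidth 2.
Bags: B1 = {1, 3, 4}  B2 = {2, 3, 4}
Tree: B1–B2

Each bag holds 3 vertices, so the decomposition has width 2, which upper-bounds the treewidth. On the other hand G contains the 3-clique {1, 3, 4}. A clique must lie in a single bag of any decomposition, so no decomposition can have width below 2. The upper and lower bounds meet at 2, so that is the treewidth.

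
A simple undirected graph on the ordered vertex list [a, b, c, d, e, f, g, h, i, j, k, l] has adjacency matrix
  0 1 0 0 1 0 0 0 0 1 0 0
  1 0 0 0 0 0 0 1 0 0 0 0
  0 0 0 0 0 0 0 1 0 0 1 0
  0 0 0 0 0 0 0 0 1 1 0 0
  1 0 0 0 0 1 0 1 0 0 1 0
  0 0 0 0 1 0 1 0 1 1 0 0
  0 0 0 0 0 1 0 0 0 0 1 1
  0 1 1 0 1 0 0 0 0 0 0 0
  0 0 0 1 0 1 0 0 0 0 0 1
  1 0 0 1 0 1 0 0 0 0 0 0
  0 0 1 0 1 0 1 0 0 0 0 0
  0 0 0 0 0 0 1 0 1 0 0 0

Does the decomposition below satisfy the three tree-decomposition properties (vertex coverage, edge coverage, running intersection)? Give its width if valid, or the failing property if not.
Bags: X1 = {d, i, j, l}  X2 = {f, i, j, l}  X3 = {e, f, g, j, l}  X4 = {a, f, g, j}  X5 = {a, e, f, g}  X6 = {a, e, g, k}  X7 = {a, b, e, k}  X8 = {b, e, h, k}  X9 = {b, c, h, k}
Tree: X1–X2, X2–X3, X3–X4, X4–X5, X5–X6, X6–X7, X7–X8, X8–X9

No — bags containing vertex e are not connected in the tree.

A tree decomposition must satisfy three properties: every vertex lies in some bag; for every edge, both endpoints lie together in some bag; and for every vertex, the bags containing it form a connected subtree. Here bags containing vertex e are not connected in the tree, so the decomposition is invalid.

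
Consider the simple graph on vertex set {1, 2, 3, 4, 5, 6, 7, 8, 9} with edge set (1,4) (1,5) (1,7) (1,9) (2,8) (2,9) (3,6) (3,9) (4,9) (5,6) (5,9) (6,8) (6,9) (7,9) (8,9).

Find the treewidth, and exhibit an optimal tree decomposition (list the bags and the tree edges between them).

Treewidth 2.
One such decomposition:
Bags: B1 = {5, 6, 9}  B2 = {1, 5, 9}  B3 = {6, 8, 9}  B4 = {1, 4, 9}  B5 = {2, 8, 9}  B6 = {3, 6, 9}  B7 = {1, 7, 9}
Tree: B1–B2, B1–B3, B2–B4, B3–B5, B3–B6, B4–B7

Every bag has size at most 3, so the width is 3 − 1 = 2 and tw(G) ≤ 2. On the other hand G contains the 3-clique {1, 4, 9}. A clique must lie in a single bag of any decomposition, so no decomposition can have width below 2. Therefore the treewidth is 2.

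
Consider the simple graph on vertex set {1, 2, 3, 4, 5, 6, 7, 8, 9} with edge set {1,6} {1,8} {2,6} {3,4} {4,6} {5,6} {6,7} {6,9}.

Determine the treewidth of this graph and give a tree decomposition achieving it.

Treewidth 1.
Bags: B1 = {4, 6}  B2 = {5, 6}  B3 = {6, 7}  B4 = {2, 6}  B5 = {1, 6}  B6 = {3, 4}  B7 = {6, 9}  B8 = {1, 8}
Tree: B1–B2, B2–B3, B1–B4, B2–B5, B1–B6, B1–B7, B5–B8

Every bag has size at most 2, so the width is 2 − 1 = 1 and tw(G) ≤ 1. Any graph with an edge has treewidth ≥ 1, and G has the edge 4–6. The upper and lower bounds meet at 1, so that is the treewidth.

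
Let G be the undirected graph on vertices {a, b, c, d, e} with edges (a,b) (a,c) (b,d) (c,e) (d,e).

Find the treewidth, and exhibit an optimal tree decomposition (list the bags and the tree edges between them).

Treewidth 2.
One such decomposition:
Bags: B1 = {a, b, c}  B2 = {b, c, e}  B3 = {b, d, e}
Tree: B1–B2, B2–B3

Every bag has size at most 3, so the width is 3 − 1 = 2 and tw(G) ≤ 2. For the lower bound, G contains the cycle b–a–c–e–d–b, so G is not a forest; only forests have treewidth ≤ 1, hence tw(G) ≥ 2. The upper and lower bounds meet at 2, so that is the treewidth.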